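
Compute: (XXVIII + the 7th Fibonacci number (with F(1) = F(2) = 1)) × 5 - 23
Convert XXVIII (Roman numeral) → 10 + 10 + 5 + 1 + 1 + 1 = 28 (decimal)
Convert the 7th Fibonacci number (with F(1) = F(2) = 1) (Fibonacci index) → 1, 1, 2, 3, 5, 8, 13 → 13 (decimal)
Expression in decimal: (28 + 13) × 5 - 23
Parentheses first: 28 + 13 = 41
Multiply: 41 × 5 = 205
Subtract: 205 - 23 = 182
182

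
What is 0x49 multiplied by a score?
Convert 0x49 (hexadecimal) → 4×16 + 9 = 73 (decimal)
Convert a score (colloquial) → 20 (decimal)
Compute 73 × 20 = 1460
1460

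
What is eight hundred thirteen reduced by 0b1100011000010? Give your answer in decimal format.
Convert eight hundred thirteen (English words) → 8×100 + 13 = 813 (decimal)
Convert 0b1100011000010 (binary) → 4096 + 2048 + 128 + 64 + 2 = 6338 (decimal)
Compute 813 - 6338 = -5525
-5525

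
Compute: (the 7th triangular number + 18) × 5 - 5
Convert the 7th triangular number (triangular index) → 7×8/2 = 28 (decimal)
Expression in decimal: (28 + 18) × 5 - 5
Parentheses first: 28 + 18 = 46
Multiply: 46 × 5 = 230
Subtract: 230 - 5 = 225
225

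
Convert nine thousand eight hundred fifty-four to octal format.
Convert nine thousand eight hundred fifty-four (English words) → 9×1000 + 8×100 + 54 = 9854 (decimal)
Convert 9854 (decimal) → 9854 = 2×4096 + 3×512 + 1×64 + 7×8 + 6 → 0o23176 (octal)
0o23176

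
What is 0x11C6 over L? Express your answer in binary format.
Convert 0x11C6 (hexadecimal) → 1×4096 + 1×256 + 12×16 + 6 = 4550 (decimal)
Convert L (Roman numeral) → 50 (decimal)
Compute 4550 ÷ 50 = 91
Convert 91 (decimal) → 91 = 64 + 16 + 8 + 2 + 1 → 0b1011011 (binary)
0b1011011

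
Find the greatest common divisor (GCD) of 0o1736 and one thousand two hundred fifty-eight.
Convert 0o1736 (octal) → 1×512 + 7×64 + 3×8 + 6 = 990 (decimal)
Convert one thousand two hundred fifty-eight (English words) → 1×1000 + 2×100 + 58 = 1258 (decimal)
Compute gcd(990, 1258) = 2
2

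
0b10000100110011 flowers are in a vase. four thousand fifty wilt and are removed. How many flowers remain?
Convert 0b10000100110011 (binary) → 8192 + 256 + 32 + 16 + 2 + 1 = 8499 (decimal)
Convert four thousand fifty (English words) → 4×1000 + 50 = 4050 (decimal)
Compute 8499 - 4050 = 4449
4449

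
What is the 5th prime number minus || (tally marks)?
The 5th prime number = 11
Convert || (tally marks) → 2 (decimal)
Compute 11 - 2 = 9
9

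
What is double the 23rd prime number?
The 23rd prime number = 83
Compute 83 × 2 = 166
166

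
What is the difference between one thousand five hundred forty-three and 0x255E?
Convert one thousand five hundred forty-three (English words) → 1×1000 + 5×100 + 43 = 1543 (decimal)
Convert 0x255E (hexadecimal) → 2×4096 + 5×256 + 5×16 + 14 = 9566 (decimal)
Difference: |1543 - 9566| = 8023
8023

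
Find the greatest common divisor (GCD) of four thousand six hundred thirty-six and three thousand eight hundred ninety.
Convert four thousand six hundred thirty-six (English words) → 4×1000 + 6×100 + 36 = 4636 (decimal)
Convert three thousand eight hundred ninety (English words) → 3×1000 + 8×100 + 90 = 3890 (decimal)
Compute gcd(4636, 3890) = 2
2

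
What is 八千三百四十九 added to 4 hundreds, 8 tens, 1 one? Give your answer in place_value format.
Convert 八千三百四十九 (Chinese numeral) → 8×1000 + 3×100 + 4×10 + 9 = 8349 (decimal)
Convert 4 hundreds, 8 tens, 1 one (place-value notation) → 4×100 + 8×10 + 1 = 481 (decimal)
Compute 8349 + 481 = 8830
Convert 8830 (decimal) → 8830 = 8×1000 + 8×100 + 3×10 → 8 thousands, 8 hundreds, 3 tens (place-value notation)
8 thousands, 8 hundreds, 3 tens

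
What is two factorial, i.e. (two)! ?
Convert two (English words) → 2 (decimal)
Compute 2! = 2
2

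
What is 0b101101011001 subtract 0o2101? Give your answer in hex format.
Convert 0b101101011001 (binary) → 2048 + 512 + 256 + 64 + 16 + 8 + 1 = 2905 (decimal)
Convert 0o2101 (octal) → 2×512 + 1×64 + 1 = 1089 (decimal)
Compute 2905 - 1089 = 1816
Convert 1816 (decimal) → 1816 = 7×256 + 1×16 + 8 → 0x718 (hexadecimal)
0x718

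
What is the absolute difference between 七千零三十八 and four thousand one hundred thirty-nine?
Convert 七千零三十八 (Chinese numeral) → 7×1000 + 3×10 + 8 = 7038 (decimal)
Convert four thousand one hundred thirty-nine (English words) → 4×1000 + 1×100 + 39 = 4139 (decimal)
Compute |7038 - 4139| = 2899
2899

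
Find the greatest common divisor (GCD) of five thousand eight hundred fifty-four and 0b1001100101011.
Convert five thousand eight hundred fifty-four (English words) → 5×1000 + 8×100 + 54 = 5854 (decimal)
Convert 0b1001100101011 (binary) → 4096 + 512 + 256 + 32 + 8 + 2 + 1 = 4907 (decimal)
Compute gcd(5854, 4907) = 1
1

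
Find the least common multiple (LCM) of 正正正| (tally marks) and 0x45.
Convert 正正正| (tally marks) → 5 + 5 + 5 + 1 = 16 (decimal)
Convert 0x45 (hexadecimal) → 4×16 + 5 = 69 (decimal)
Compute lcm(16, 69) = 1104
1104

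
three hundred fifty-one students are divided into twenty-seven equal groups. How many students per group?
Convert three hundred fifty-one (English words) → 3×100 + 51 = 351 (decimal)
Convert twenty-seven (English words) → 27 (decimal)
Compute 351 ÷ 27 = 13
13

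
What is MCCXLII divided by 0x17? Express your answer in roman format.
Convert MCCXLII (Roman numeral) → 1000 + 100 + 100 + 40 + 1 + 1 = 1242 (decimal)
Convert 0x17 (hexadecimal) → 1×16 + 7 = 23 (decimal)
Compute 1242 ÷ 23 = 54
Convert 54 (decimal) → 54 = 50 + 4 → LIV (Roman numeral)
LIV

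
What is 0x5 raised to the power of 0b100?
Convert 0x5 (hexadecimal) → 5 (decimal)
Convert 0b100 (binary) → 4 (decimal)
Compute 5 ^ 4 = 625
625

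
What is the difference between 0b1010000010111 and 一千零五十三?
Convert 0b1010000010111 (binary) → 4096 + 1024 + 16 + 4 + 2 + 1 = 5143 (decimal)
Convert 一千零五十三 (Chinese numeral) → 1×1000 + 5×10 + 3 = 1053 (decimal)
Difference: |5143 - 1053| = 4090
4090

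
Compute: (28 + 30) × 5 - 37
Parentheses first: 28 + 30 = 58
Multiply: 58 × 5 = 290
Subtract: 290 - 37 = 253
253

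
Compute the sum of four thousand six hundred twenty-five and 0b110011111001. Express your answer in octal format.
Convert four thousand six hundred twenty-five (English words) → 4×1000 + 6×100 + 25 = 4625 (decimal)
Convert 0b110011111001 (binary) → 2048 + 1024 + 128 + 64 + 32 + 16 + 8 + 1 = 3321 (decimal)
Compute 4625 + 3321 = 7946
Convert 7946 (decimal) → 7946 = 1×4096 + 7×512 + 4×64 + 1×8 + 2 → 0o17412 (octal)
0o17412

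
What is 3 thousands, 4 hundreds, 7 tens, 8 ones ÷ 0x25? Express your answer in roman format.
Convert 3 thousands, 4 hundreds, 7 tens, 8 ones (place-value notation) → 3×1000 + 4×100 + 7×10 + 8 = 3478 (decimal)
Convert 0x25 (hexadecimal) → 2×16 + 5 = 37 (decimal)
Compute 3478 ÷ 37 = 94
Convert 94 (decimal) → 94 = 90 + 4 → XCIV (Roman numeral)
XCIV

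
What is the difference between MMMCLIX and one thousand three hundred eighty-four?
Convert MMMCLIX (Roman numeral) → 1000 + 1000 + 1000 + 100 + 50 + 9 = 3159 (decimal)
Convert one thousand three hundred eighty-four (English words) → 1×1000 + 3×100 + 84 = 1384 (decimal)
Difference: |3159 - 1384| = 1775
1775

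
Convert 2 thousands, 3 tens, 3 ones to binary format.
Convert 2 thousands, 3 tens, 3 ones (place-value notation) → 2×1000 + 3×10 + 3 = 2033 (decimal)
Convert 2033 (decimal) → 2033 = 1024 + 512 + 256 + 128 + 64 + 32 + 16 + 1 → 0b11111110001 (binary)
0b11111110001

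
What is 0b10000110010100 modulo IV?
Convert 0b10000110010100 (binary) → 8192 + 256 + 128 + 16 + 4 = 8596 (decimal)
Convert IV (Roman numeral) → 4 (decimal)
Compute 8596 mod 4 = 0
0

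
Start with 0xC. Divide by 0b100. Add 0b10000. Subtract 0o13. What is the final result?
Convert 0xC (hexadecimal) → 12 (decimal)
Start: 12
Convert 0b100 (binary) → 4 (decimal)
12 ÷ 4 = 3
Convert 0b10000 (binary) → 16 (decimal)
3 + 16 = 19
Convert 0o13 (octal) → 1×8 + 3 = 11 (decimal)
19 - 11 = 8
8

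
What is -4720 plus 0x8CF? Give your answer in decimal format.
Convert 0x8CF (hexadecimal) → 8×256 + 12×16 + 15 = 2255 (decimal)
Compute -4720 + 2255 = -2465
-2465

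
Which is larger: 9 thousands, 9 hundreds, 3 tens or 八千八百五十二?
Convert 9 thousands, 9 hundreds, 3 tens (place-value notation) → 9×1000 + 9×100 + 3×10 = 9930 (decimal)
Convert 八千八百五十二 (Chinese numeral) → 8×1000 + 8×100 + 5×10 + 2 = 8852 (decimal)
Compare 9930 vs 8852: larger = 9930
9930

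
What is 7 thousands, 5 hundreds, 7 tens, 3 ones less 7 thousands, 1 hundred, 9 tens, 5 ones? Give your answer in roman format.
Convert 7 thousands, 5 hundreds, 7 tens, 3 ones (place-value notation) → 7×1000 + 5×100 + 7×10 + 3 = 7573 (decimal)
Convert 7 thousands, 1 hundred, 9 tens, 5 ones (place-value notation) → 7×1000 + 1×100 + 9×10 + 5 = 7195 (decimal)
Compute 7573 - 7195 = 378
Convert 378 (decimal) → 378 = 100 + 100 + 100 + 50 + 10 + 10 + 5 + 1 + 1 + 1 → CCCLXXVIII (Roman numeral)
CCCLXXVIII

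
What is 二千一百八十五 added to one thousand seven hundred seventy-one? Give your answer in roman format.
Convert 二千一百八十五 (Chinese numeral) → 2×1000 + 1×100 + 8×10 + 5 = 2185 (decimal)
Convert one thousand seven hundred seventy-one (English words) → 1×1000 + 7×100 + 71 = 1771 (decimal)
Compute 2185 + 1771 = 3956
Convert 3956 (decimal) → 3956 = 1000 + 1000 + 1000 + 900 + 50 + 5 + 1 → MMMCMLVI (Roman numeral)
MMMCMLVI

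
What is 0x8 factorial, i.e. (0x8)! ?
Convert 0x8 (hexadecimal) → 8 (decimal)
Compute 8! = 40320
40320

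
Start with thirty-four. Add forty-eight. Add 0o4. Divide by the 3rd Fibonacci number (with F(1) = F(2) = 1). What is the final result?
Convert thirty-four (English words) → 34 (decimal)
Start: 34
Convert forty-eight (English words) → 48 (decimal)
34 + 48 = 82
Convert 0o4 (octal) → 4 (decimal)
82 + 4 = 86
Convert the 3rd Fibonacci number (with F(1) = F(2) = 1) (Fibonacci index) → 1, 1, 2 → 2 (decimal)
86 ÷ 2 = 43
43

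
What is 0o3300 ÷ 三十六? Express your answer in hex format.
Convert 0o3300 (octal) → 3×512 + 3×64 = 1728 (decimal)
Convert 三十六 (Chinese numeral) → 3×10 + 6 = 36 (decimal)
Compute 1728 ÷ 36 = 48
Convert 48 (decimal) → 48 = 3×16 → 0x30 (hexadecimal)
0x30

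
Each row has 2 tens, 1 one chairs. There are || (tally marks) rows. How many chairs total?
Convert 2 tens, 1 one (place-value notation) → 2×10 + 1 = 21 (decimal)
Convert || (tally marks) → 2 (decimal)
Compute 21 × 2 = 42
42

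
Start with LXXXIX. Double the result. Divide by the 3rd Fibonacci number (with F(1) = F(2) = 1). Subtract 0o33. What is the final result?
Convert LXXXIX (Roman numeral) → 50 + 10 + 10 + 10 + 9 = 89 (decimal)
Start: 89
89 × 2 = 178
Convert the 3rd Fibonacci number (with F(1) = F(2) = 1) (Fibonacci index) → 1, 1, 2 → 2 (decimal)
178 ÷ 2 = 89
Convert 0o33 (octal) → 3×8 + 3 = 27 (decimal)
89 - 27 = 62
62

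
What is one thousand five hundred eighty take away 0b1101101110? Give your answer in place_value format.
Convert one thousand five hundred eighty (English words) → 1×1000 + 5×100 + 80 = 1580 (decimal)
Convert 0b1101101110 (binary) → 512 + 256 + 64 + 32 + 8 + 4 + 2 = 878 (decimal)
Compute 1580 - 878 = 702
Convert 702 (decimal) → 702 = 7×100 + 2 → 7 hundreds, 2 ones (place-value notation)
7 hundreds, 2 ones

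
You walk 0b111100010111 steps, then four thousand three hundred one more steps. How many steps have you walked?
Convert 0b111100010111 (binary) → 2048 + 1024 + 512 + 256 + 16 + 4 + 2 + 1 = 3863 (decimal)
Convert four thousand three hundred one (English words) → 4×1000 + 3×100 + 1 = 4301 (decimal)
Compute 3863 + 4301 = 8164
8164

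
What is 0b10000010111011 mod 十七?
Convert 0b10000010111011 (binary) → 8192 + 128 + 32 + 16 + 8 + 2 + 1 = 8379 (decimal)
Convert 十七 (Chinese numeral) → 1×10 + 7 = 17 (decimal)
Compute 8379 mod 17 = 15
15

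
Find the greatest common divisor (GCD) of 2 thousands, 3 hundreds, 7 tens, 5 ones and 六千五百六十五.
Convert 2 thousands, 3 hundreds, 7 tens, 5 ones (place-value notation) → 2×1000 + 3×100 + 7×10 + 5 = 2375 (decimal)
Convert 六千五百六十五 (Chinese numeral) → 6×1000 + 5×100 + 6×10 + 5 = 6565 (decimal)
Compute gcd(2375, 6565) = 5
5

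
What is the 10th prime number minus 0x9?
The 10th prime number = 29
Convert 0x9 (hexadecimal) → 9 (decimal)
Compute 29 - 9 = 20
20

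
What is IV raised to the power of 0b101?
Convert IV (Roman numeral) → 4 (decimal)
Convert 0b101 (binary) → 4 + 1 = 5 (decimal)
Compute 4 ^ 5 = 1024
1024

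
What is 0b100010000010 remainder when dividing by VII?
Convert 0b100010000010 (binary) → 2048 + 128 + 2 = 2178 (decimal)
Convert VII (Roman numeral) → 5 + 1 + 1 = 7 (decimal)
Compute 2178 mod 7 = 1
1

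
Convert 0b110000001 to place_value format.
Convert 0b110000001 (binary) → 256 + 128 + 1 = 385 (decimal)
Convert 385 (decimal) → 385 = 3×100 + 8×10 + 5 → 3 hundreds, 8 tens, 5 ones (place-value notation)
3 hundreds, 8 tens, 5 ones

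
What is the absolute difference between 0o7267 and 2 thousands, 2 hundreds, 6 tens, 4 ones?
Convert 0o7267 (octal) → 7×512 + 2×64 + 6×8 + 7 = 3767 (decimal)
Convert 2 thousands, 2 hundreds, 6 tens, 4 ones (place-value notation) → 2×1000 + 2×100 + 6×10 + 4 = 2264 (decimal)
Compute |3767 - 2264| = 1503
1503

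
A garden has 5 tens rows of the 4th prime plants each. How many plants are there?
Convert the 4th prime (prime index) → 7 (decimal)
Convert 5 tens (place-value notation) → 5×10 = 50 (decimal)
Compute 7 × 50 = 350
350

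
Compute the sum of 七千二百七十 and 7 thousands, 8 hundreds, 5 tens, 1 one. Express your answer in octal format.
Convert 七千二百七十 (Chinese numeral) → 7×1000 + 2×100 + 7×10 = 7270 (decimal)
Convert 7 thousands, 8 hundreds, 5 tens, 1 one (place-value notation) → 7×1000 + 8×100 + 5×10 + 1 = 7851 (decimal)
Compute 7270 + 7851 = 15121
Convert 15121 (decimal) → 15121 = 3×4096 + 5×512 + 4×64 + 2×8 + 1 → 0o35421 (octal)
0o35421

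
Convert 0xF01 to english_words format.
Convert 0xF01 (hexadecimal) → 15×256 + 1 = 3841 (decimal)
Convert 3841 (decimal) → 3841 = 3×1000 + 8×100 + 41 → three thousand eight hundred forty-one (English words)
three thousand eight hundred forty-one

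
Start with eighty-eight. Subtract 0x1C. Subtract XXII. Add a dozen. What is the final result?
Convert eighty-eight (English words) → 88 (decimal)
Start: 88
Convert 0x1C (hexadecimal) → 1×16 + 12 = 28 (decimal)
88 - 28 = 60
Convert XXII (Roman numeral) → 10 + 10 + 1 + 1 = 22 (decimal)
60 - 22 = 38
Convert a dozen (colloquial) → 12 (decimal)
38 + 12 = 50
50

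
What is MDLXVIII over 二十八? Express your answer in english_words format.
Convert MDLXVIII (Roman numeral) → 1000 + 500 + 50 + 10 + 5 + 1 + 1 + 1 = 1568 (decimal)
Convert 二十八 (Chinese numeral) → 2×10 + 8 = 28 (decimal)
Compute 1568 ÷ 28 = 56
Convert 56 (decimal) → fifty-six (English words)
fifty-six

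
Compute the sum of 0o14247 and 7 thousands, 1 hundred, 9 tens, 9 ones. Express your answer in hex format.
Convert 0o14247 (octal) → 1×4096 + 4×512 + 2×64 + 4×8 + 7 = 6311 (decimal)
Convert 7 thousands, 1 hundred, 9 tens, 9 ones (place-value notation) → 7×1000 + 1×100 + 9×10 + 9 = 7199 (decimal)
Compute 6311 + 7199 = 13510
Convert 13510 (decimal) → 13510 = 3×4096 + 4×256 + 12×16 + 6 → 0x34C6 (hexadecimal)
0x34C6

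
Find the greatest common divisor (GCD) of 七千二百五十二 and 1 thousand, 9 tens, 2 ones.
Convert 七千二百五十二 (Chinese numeral) → 7×1000 + 2×100 + 5×10 + 2 = 7252 (decimal)
Convert 1 thousand, 9 tens, 2 ones (place-value notation) → 1×1000 + 9×10 + 2 = 1092 (decimal)
Compute gcd(7252, 1092) = 28
28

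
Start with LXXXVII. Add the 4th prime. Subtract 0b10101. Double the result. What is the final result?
Convert LXXXVII (Roman numeral) → 50 + 10 + 10 + 10 + 5 + 1 + 1 = 87 (decimal)
Start: 87
Convert the 4th prime (prime index) → 7 (decimal)
87 + 7 = 94
Convert 0b10101 (binary) → 16 + 4 + 1 = 21 (decimal)
94 - 21 = 73
73 × 2 = 146
146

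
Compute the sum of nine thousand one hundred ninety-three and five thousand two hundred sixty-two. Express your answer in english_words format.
Convert nine thousand one hundred ninety-three (English words) → 9×1000 + 1×100 + 93 = 9193 (decimal)
Convert five thousand two hundred sixty-two (English words) → 5×1000 + 2×100 + 62 = 5262 (decimal)
Compute 9193 + 5262 = 14455
Convert 14455 (decimal) → 14455 = 14×1000 + 4×100 + 55 → fourteen thousand four hundred fifty-five (English words)
fourteen thousand four hundred fifty-five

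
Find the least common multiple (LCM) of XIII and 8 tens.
Convert XIII (Roman numeral) → 10 + 1 + 1 + 1 = 13 (decimal)
Convert 8 tens (place-value notation) → 8×10 = 80 (decimal)
Compute lcm(13, 80) = 1040
1040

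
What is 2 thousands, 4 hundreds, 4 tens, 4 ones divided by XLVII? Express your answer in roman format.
Convert 2 thousands, 4 hundreds, 4 tens, 4 ones (place-value notation) → 2×1000 + 4×100 + 4×10 + 4 = 2444 (decimal)
Convert XLVII (Roman numeral) → 40 + 5 + 1 + 1 = 47 (decimal)
Compute 2444 ÷ 47 = 52
Convert 52 (decimal) → 52 = 50 + 1 + 1 → LII (Roman numeral)
LII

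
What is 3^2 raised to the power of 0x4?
Convert 3^2 (power) → 9 (decimal)
Convert 0x4 (hexadecimal) → 4 (decimal)
Compute 9 ^ 4 = 6561
6561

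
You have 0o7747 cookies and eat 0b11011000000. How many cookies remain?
Convert 0o7747 (octal) → 7×512 + 7×64 + 4×8 + 7 = 4071 (decimal)
Convert 0b11011000000 (binary) → 1024 + 512 + 128 + 64 = 1728 (decimal)
Compute 4071 - 1728 = 2343
2343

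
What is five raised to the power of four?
Convert five (English words) → 5 (decimal)
Convert four (English words) → 4 (decimal)
Compute 5 ^ 4 = 625
625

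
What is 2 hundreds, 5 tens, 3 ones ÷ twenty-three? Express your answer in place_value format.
Convert 2 hundreds, 5 tens, 3 ones (place-value notation) → 2×100 + 5×10 + 3 = 253 (decimal)
Convert twenty-three (English words) → 23 (decimal)
Compute 253 ÷ 23 = 11
Convert 11 (decimal) → 11 = 1×10 + 1 → 1 ten, 1 one (place-value notation)
1 ten, 1 one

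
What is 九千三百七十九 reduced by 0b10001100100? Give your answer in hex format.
Convert 九千三百七十九 (Chinese numeral) → 9×1000 + 3×100 + 7×10 + 9 = 9379 (decimal)
Convert 0b10001100100 (binary) → 1024 + 64 + 32 + 4 = 1124 (decimal)
Compute 9379 - 1124 = 8255
Convert 8255 (decimal) → 8255 = 2×4096 + 3×16 + 15 → 0x203F (hexadecimal)
0x203F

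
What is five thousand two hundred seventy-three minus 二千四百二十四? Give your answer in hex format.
Convert five thousand two hundred seventy-three (English words) → 5×1000 + 2×100 + 73 = 5273 (decimal)
Convert 二千四百二十四 (Chinese numeral) → 2×1000 + 4×100 + 2×10 + 4 = 2424 (decimal)
Compute 5273 - 2424 = 2849
Convert 2849 (decimal) → 2849 = 11×256 + 2×16 + 1 → 0xB21 (hexadecimal)
0xB21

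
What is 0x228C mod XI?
Convert 0x228C (hexadecimal) → 2×4096 + 2×256 + 8×16 + 12 = 8844 (decimal)
Convert XI (Roman numeral) → 10 + 1 = 11 (decimal)
Compute 8844 mod 11 = 0
0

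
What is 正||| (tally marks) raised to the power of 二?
Convert 正||| (tally marks) → 5 + 3 = 8 (decimal)
Convert 二 (Chinese numeral) → 2 (decimal)
Compute 8 ^ 2 = 64
64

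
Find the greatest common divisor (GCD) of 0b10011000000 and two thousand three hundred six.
Convert 0b10011000000 (binary) → 1024 + 128 + 64 = 1216 (decimal)
Convert two thousand three hundred six (English words) → 2×1000 + 3×100 + 6 = 2306 (decimal)
Compute gcd(1216, 2306) = 2
2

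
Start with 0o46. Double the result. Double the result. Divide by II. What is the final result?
Convert 0o46 (octal) → 4×8 + 6 = 38 (decimal)
Start: 38
38 × 2 = 76
76 × 2 = 152
Convert II (Roman numeral) → 1 + 1 = 2 (decimal)
152 ÷ 2 = 76
76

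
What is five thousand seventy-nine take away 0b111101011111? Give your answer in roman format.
Convert five thousand seventy-nine (English words) → 5×1000 + 79 = 5079 (decimal)
Convert 0b111101011111 (binary) → 2048 + 1024 + 512 + 256 + 64 + 16 + 8 + 4 + 2 + 1 = 3935 (decimal)
Compute 5079 - 3935 = 1144
Convert 1144 (decimal) → 1144 = 1000 + 100 + 40 + 4 → MCXLIV (Roman numeral)
MCXLIV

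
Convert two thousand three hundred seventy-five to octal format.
Convert two thousand three hundred seventy-five (English words) → 2×1000 + 3×100 + 75 = 2375 (decimal)
Convert 2375 (decimal) → 2375 = 4×512 + 5×64 + 7 → 0o4507 (octal)
0o4507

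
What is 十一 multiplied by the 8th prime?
Convert 十一 (Chinese numeral) → 1×10 + 1 = 11 (decimal)
Convert the 8th prime (prime index) → 19 (decimal)
Compute 11 × 19 = 209
209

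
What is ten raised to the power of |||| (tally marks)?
Convert ten (English words) → 10 (decimal)
Convert |||| (tally marks) → 4 (decimal)
Compute 10 ^ 4 = 10000
10000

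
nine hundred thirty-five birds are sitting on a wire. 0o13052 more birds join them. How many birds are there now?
Convert nine hundred thirty-five (English words) → 9×100 + 35 = 935 (decimal)
Convert 0o13052 (octal) → 1×4096 + 3×512 + 5×8 + 2 = 5674 (decimal)
Compute 935 + 5674 = 6609
6609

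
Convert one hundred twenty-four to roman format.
Convert one hundred twenty-four (English words) → 1×100 + 24 = 124 (decimal)
Convert 124 (decimal) → 124 = 100 + 10 + 10 + 4 → CXXIV (Roman numeral)
CXXIV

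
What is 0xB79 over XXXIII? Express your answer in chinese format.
Convert 0xB79 (hexadecimal) → 11×256 + 7×16 + 9 = 2937 (decimal)
Convert XXXIII (Roman numeral) → 10 + 10 + 10 + 1 + 1 + 1 = 33 (decimal)
Compute 2937 ÷ 33 = 89
Convert 89 (decimal) → 89 = 8×10 + 9 → 八十九 (Chinese numeral)
八十九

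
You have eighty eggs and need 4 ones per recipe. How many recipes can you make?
Convert eighty (English words) → 80 (decimal)
Convert 4 ones (place-value notation) → 4 (decimal)
Compute 80 ÷ 4 = 20
20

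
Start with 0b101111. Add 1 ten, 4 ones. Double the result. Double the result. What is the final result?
Convert 0b101111 (binary) → 32 + 8 + 4 + 2 + 1 = 47 (decimal)
Start: 47
Convert 1 ten, 4 ones (place-value notation) → 1×10 + 4 = 14 (decimal)
47 + 14 = 61
61 × 2 = 122
122 × 2 = 244
244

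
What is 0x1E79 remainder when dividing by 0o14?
Convert 0x1E79 (hexadecimal) → 1×4096 + 14×256 + 7×16 + 9 = 7801 (decimal)
Convert 0o14 (octal) → 1×8 + 4 = 12 (decimal)
Compute 7801 mod 12 = 1
1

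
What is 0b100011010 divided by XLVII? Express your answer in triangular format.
Convert 0b100011010 (binary) → 256 + 16 + 8 + 2 = 282 (decimal)
Convert XLVII (Roman numeral) → 40 + 5 + 1 + 1 = 47 (decimal)
Compute 282 ÷ 47 = 6
Convert 6 (decimal) → 6 = 3×4/2 → the 3rd triangular number (triangular index)
the 3rd triangular number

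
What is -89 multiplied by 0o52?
Convert 0o52 (octal) → 5×8 + 2 = 42 (decimal)
Compute -89 × 42 = -3738
-3738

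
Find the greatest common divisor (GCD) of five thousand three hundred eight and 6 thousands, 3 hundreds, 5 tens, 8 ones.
Convert five thousand three hundred eight (English words) → 5×1000 + 3×100 + 8 = 5308 (decimal)
Convert 6 thousands, 3 hundreds, 5 tens, 8 ones (place-value notation) → 6×1000 + 3×100 + 5×10 + 8 = 6358 (decimal)
Compute gcd(5308, 6358) = 2
2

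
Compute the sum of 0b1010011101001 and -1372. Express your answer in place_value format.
Convert 0b1010011101001 (binary) → 4096 + 1024 + 128 + 64 + 32 + 8 + 1 = 5353 (decimal)
Compute 5353 + -1372 = 3981
Convert 3981 (decimal) → 3981 = 3×1000 + 9×100 + 8×10 + 1 → 3 thousands, 9 hundreds, 8 tens, 1 one (place-value notation)
3 thousands, 9 hundreds, 8 tens, 1 one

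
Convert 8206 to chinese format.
Convert 8206 (decimal) → 8206 = 8×1000 + 2×100 + 6 → 八千二百零六 (Chinese numeral)
八千二百零六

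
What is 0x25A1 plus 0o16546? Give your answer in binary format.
Convert 0x25A1 (hexadecimal) → 2×4096 + 5×256 + 10×16 + 1 = 9633 (decimal)
Convert 0o16546 (octal) → 1×4096 + 6×512 + 5×64 + 4×8 + 6 = 7526 (decimal)
Compute 9633 + 7526 = 17159
Convert 17159 (decimal) → 17159 = 16384 + 512 + 256 + 4 + 2 + 1 → 0b100001100000111 (binary)
0b100001100000111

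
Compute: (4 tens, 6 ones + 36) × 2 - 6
Convert 4 tens, 6 ones (place-value notation) → 4×10 + 6 = 46 (decimal)
Expression in decimal: (46 + 36) × 2 - 6
Parentheses first: 46 + 36 = 82
Multiply: 82 × 2 = 164
Subtract: 164 - 6 = 158
158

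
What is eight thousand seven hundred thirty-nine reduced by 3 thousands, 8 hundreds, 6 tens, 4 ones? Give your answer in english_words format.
Convert eight thousand seven hundred thirty-nine (English words) → 8×1000 + 7×100 + 39 = 8739 (decimal)
Convert 3 thousands, 8 hundreds, 6 tens, 4 ones (place-value notation) → 3×1000 + 8×100 + 6×10 + 4 = 3864 (decimal)
Compute 8739 - 3864 = 4875
Convert 4875 (decimal) → 4875 = 4×1000 + 8×100 + 75 → four thousand eight hundred seventy-five (English words)
four thousand eight hundred seventy-five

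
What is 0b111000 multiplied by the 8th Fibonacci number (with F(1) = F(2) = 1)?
Convert 0b111000 (binary) → 32 + 16 + 8 = 56 (decimal)
Convert the 8th Fibonacci number (with F(1) = F(2) = 1) (Fibonacci index) → 1, 1, 2, 3, 5, 8, 13, 21 → 21 (decimal)
Compute 56 × 21 = 1176
1176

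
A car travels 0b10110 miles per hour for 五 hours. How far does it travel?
Convert 0b10110 (binary) → 16 + 4 + 2 = 22 (decimal)
Convert 五 (Chinese numeral) → 5 (decimal)
Compute 22 × 5 = 110
110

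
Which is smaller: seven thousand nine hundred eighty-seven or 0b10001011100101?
Convert seven thousand nine hundred eighty-seven (English words) → 7×1000 + 9×100 + 87 = 7987 (decimal)
Convert 0b10001011100101 (binary) → 8192 + 512 + 128 + 64 + 32 + 4 + 1 = 8933 (decimal)
Compare 7987 vs 8933: smaller = 7987
7987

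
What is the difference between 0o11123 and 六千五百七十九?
Convert 0o11123 (octal) → 1×4096 + 1×512 + 1×64 + 2×8 + 3 = 4691 (decimal)
Convert 六千五百七十九 (Chinese numeral) → 6×1000 + 5×100 + 7×10 + 9 = 6579 (decimal)
Difference: |4691 - 6579| = 1888
1888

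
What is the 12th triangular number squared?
The 12th triangular number = 12×13/2 = 78
Compute 78² = 78 × 78 = 6084
6084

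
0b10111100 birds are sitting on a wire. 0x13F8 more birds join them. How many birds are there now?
Convert 0b10111100 (binary) → 128 + 32 + 16 + 8 + 4 = 188 (decimal)
Convert 0x13F8 (hexadecimal) → 1×4096 + 3×256 + 15×16 + 8 = 5112 (decimal)
Compute 188 + 5112 = 5300
5300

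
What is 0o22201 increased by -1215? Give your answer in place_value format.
Convert 0o22201 (octal) → 2×4096 + 2×512 + 2×64 + 1 = 9345 (decimal)
Compute 9345 + -1215 = 8130
Convert 8130 (decimal) → 8130 = 8×1000 + 1×100 + 3×10 → 8 thousands, 1 hundred, 3 tens (place-value notation)
8 thousands, 1 hundred, 3 tens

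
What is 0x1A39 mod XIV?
Convert 0x1A39 (hexadecimal) → 1×4096 + 10×256 + 3×16 + 9 = 6713 (decimal)
Convert XIV (Roman numeral) → 10 + 4 = 14 (decimal)
Compute 6713 mod 14 = 7
7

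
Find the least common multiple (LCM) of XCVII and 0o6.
Convert XCVII (Roman numeral) → 90 + 5 + 1 + 1 = 97 (decimal)
Convert 0o6 (octal) → 6 (decimal)
Compute lcm(97, 6) = 582
582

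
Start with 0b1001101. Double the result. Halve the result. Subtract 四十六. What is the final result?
Convert 0b1001101 (binary) → 64 + 8 + 4 + 1 = 77 (decimal)
Start: 77
77 × 2 = 154
154 ÷ 2 = 77
Convert 四十六 (Chinese numeral) → 4×10 + 6 = 46 (decimal)
77 - 46 = 31
31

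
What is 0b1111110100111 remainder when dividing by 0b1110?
Convert 0b1111110100111 (binary) → 4096 + 2048 + 1024 + 512 + 256 + 128 + 32 + 4 + 2 + 1 = 8103 (decimal)
Convert 0b1110 (binary) → 8 + 4 + 2 = 14 (decimal)
Compute 8103 mod 14 = 11
11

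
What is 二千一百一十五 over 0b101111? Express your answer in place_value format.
Convert 二千一百一十五 (Chinese numeral) → 2×1000 + 1×100 + 1×10 + 5 = 2115 (decimal)
Convert 0b101111 (binary) → 32 + 8 + 4 + 2 + 1 = 47 (decimal)
Compute 2115 ÷ 47 = 45
Convert 45 (decimal) → 45 = 4×10 + 5 → 4 tens, 5 ones (place-value notation)
4 tens, 5 ones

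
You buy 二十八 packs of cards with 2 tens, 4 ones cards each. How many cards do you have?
Convert 2 tens, 4 ones (place-value notation) → 2×10 + 4 = 24 (decimal)
Convert 二十八 (Chinese numeral) → 2×10 + 8 = 28 (decimal)
Compute 24 × 28 = 672
672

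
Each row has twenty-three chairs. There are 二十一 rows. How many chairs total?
Convert twenty-three (English words) → 23 (decimal)
Convert 二十一 (Chinese numeral) → 2×10 + 1 = 21 (decimal)
Compute 23 × 21 = 483
483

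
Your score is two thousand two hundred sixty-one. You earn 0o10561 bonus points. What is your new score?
Convert two thousand two hundred sixty-one (English words) → 2×1000 + 2×100 + 61 = 2261 (decimal)
Convert 0o10561 (octal) → 1×4096 + 5×64 + 6×8 + 1 = 4465 (decimal)
Compute 2261 + 4465 = 6726
6726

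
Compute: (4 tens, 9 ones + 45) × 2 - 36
Convert 4 tens, 9 ones (place-value notation) → 4×10 + 9 = 49 (decimal)
Expression in decimal: (49 + 45) × 2 - 36
Parentheses first: 49 + 45 = 94
Multiply: 94 × 2 = 188
Subtract: 188 - 36 = 152
152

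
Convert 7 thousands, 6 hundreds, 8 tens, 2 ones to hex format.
Convert 7 thousands, 6 hundreds, 8 tens, 2 ones (place-value notation) → 7×1000 + 6×100 + 8×10 + 2 = 7682 (decimal)
Convert 7682 (decimal) → 7682 = 1×4096 + 14×256 + 2 → 0x1E02 (hexadecimal)
0x1E02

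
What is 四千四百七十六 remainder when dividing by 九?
Convert 四千四百七十六 (Chinese numeral) → 4×1000 + 4×100 + 7×10 + 6 = 4476 (decimal)
Convert 九 (Chinese numeral) → 9 (decimal)
Compute 4476 mod 9 = 3
3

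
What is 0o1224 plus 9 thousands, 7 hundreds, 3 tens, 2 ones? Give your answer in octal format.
Convert 0o1224 (octal) → 1×512 + 2×64 + 2×8 + 4 = 660 (decimal)
Convert 9 thousands, 7 hundreds, 3 tens, 2 ones (place-value notation) → 9×1000 + 7×100 + 3×10 + 2 = 9732 (decimal)
Compute 660 + 9732 = 10392
Convert 10392 (decimal) → 10392 = 2×4096 + 4×512 + 2×64 + 3×8 → 0o24230 (octal)
0o24230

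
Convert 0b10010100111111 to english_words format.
Convert 0b10010100111111 (binary) → 8192 + 1024 + 256 + 32 + 16 + 8 + 4 + 2 + 1 = 9535 (decimal)
Convert 9535 (decimal) → 9535 = 9×1000 + 5×100 + 35 → nine thousand five hundred thirty-five (English words)
nine thousand five hundred thirty-five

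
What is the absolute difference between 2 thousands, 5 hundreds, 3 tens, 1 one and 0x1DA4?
Convert 2 thousands, 5 hundreds, 3 tens, 1 one (place-value notation) → 2×1000 + 5×100 + 3×10 + 1 = 2531 (decimal)
Convert 0x1DA4 (hexadecimal) → 1×4096 + 13×256 + 10×16 + 4 = 7588 (decimal)
Compute |2531 - 7588| = 5057
5057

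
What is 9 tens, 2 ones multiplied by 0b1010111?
Convert 9 tens, 2 ones (place-value notation) → 9×10 + 2 = 92 (decimal)
Convert 0b1010111 (binary) → 64 + 16 + 4 + 2 + 1 = 87 (decimal)
Compute 92 × 87 = 8004
8004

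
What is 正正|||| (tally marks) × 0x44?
Convert 正正|||| (tally marks) → 5 + 5 + 4 = 14 (decimal)
Convert 0x44 (hexadecimal) → 4×16 + 4 = 68 (decimal)
Compute 14 × 68 = 952
952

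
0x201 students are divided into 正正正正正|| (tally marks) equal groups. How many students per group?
Convert 0x201 (hexadecimal) → 2×256 + 1 = 513 (decimal)
Convert 正正正正正|| (tally marks) → 5 + 5 + 5 + 5 + 5 + 2 = 27 (decimal)
Compute 513 ÷ 27 = 19
19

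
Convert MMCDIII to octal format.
Convert MMCDIII (Roman numeral) → 1000 + 1000 + 400 + 1 + 1 + 1 = 2403 (decimal)
Convert 2403 (decimal) → 2403 = 4×512 + 5×64 + 4×8 + 3 → 0o4543 (octal)
0o4543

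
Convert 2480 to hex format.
Convert 2480 (decimal) → 2480 = 9×256 + 11×16 → 0x9B0 (hexadecimal)
0x9B0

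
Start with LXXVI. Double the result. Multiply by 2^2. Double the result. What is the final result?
Convert LXXVI (Roman numeral) → 50 + 10 + 10 + 5 + 1 = 76 (decimal)
Start: 76
76 × 2 = 152
Convert 2^2 (power) → 4 (decimal)
152 × 4 = 608
608 × 2 = 1216
1216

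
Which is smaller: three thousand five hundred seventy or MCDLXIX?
Convert three thousand five hundred seventy (English words) → 3×1000 + 5×100 + 70 = 3570 (decimal)
Convert MCDLXIX (Roman numeral) → 1000 + 400 + 50 + 10 + 9 = 1469 (decimal)
Compare 3570 vs 1469: smaller = 1469
1469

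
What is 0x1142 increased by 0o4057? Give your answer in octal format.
Convert 0x1142 (hexadecimal) → 1×4096 + 1×256 + 4×16 + 2 = 4418 (decimal)
Convert 0o4057 (octal) → 4×512 + 5×8 + 7 = 2095 (decimal)
Compute 4418 + 2095 = 6513
Convert 6513 (decimal) → 6513 = 1×4096 + 4×512 + 5×64 + 6×8 + 1 → 0o14561 (octal)
0o14561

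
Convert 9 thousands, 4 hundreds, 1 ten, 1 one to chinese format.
Convert 9 thousands, 4 hundreds, 1 ten, 1 one (place-value notation) → 9×1000 + 4×100 + 1×10 + 1 = 9411 (decimal)
Convert 9411 (decimal) → 9411 = 9×1000 + 4×100 + 1×10 + 1 → 九千四百一十一 (Chinese numeral)
九千四百一十一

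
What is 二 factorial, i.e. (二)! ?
Convert 二 (Chinese numeral) → 2 (decimal)
Compute 2! = 2
2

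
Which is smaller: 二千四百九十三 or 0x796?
Convert 二千四百九十三 (Chinese numeral) → 2×1000 + 4×100 + 9×10 + 3 = 2493 (decimal)
Convert 0x796 (hexadecimal) → 7×256 + 9×16 + 6 = 1942 (decimal)
Compare 2493 vs 1942: smaller = 1942
1942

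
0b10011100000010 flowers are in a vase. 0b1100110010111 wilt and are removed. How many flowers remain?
Convert 0b10011100000010 (binary) → 8192 + 1024 + 512 + 256 + 2 = 9986 (decimal)
Convert 0b1100110010111 (binary) → 4096 + 2048 + 256 + 128 + 16 + 4 + 2 + 1 = 6551 (decimal)
Compute 9986 - 6551 = 3435
3435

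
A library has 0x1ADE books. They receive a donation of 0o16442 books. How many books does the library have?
Convert 0x1ADE (hexadecimal) → 1×4096 + 10×256 + 13×16 + 14 = 6878 (decimal)
Convert 0o16442 (octal) → 1×4096 + 6×512 + 4×64 + 4×8 + 2 = 7458 (decimal)
Compute 6878 + 7458 = 14336
14336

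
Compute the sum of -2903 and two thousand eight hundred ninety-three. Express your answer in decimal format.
Convert two thousand eight hundred ninety-three (English words) → 2×1000 + 8×100 + 93 = 2893 (decimal)
Compute -2903 + 2893 = -10
-10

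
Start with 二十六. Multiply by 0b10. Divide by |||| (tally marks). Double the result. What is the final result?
Convert 二十六 (Chinese numeral) → 2×10 + 6 = 26 (decimal)
Start: 26
Convert 0b10 (binary) → 2 (decimal)
26 × 2 = 52
Convert |||| (tally marks) → 4 (decimal)
52 ÷ 4 = 13
13 × 2 = 26
26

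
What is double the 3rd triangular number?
The 3rd triangular number = 3×4/2 = 6
Compute 6 × 2 = 12
12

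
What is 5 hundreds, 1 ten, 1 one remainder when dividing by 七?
Convert 5 hundreds, 1 ten, 1 one (place-value notation) → 5×100 + 1×10 + 1 = 511 (decimal)
Convert 七 (Chinese numeral) → 7 (decimal)
Compute 511 mod 7 = 0
0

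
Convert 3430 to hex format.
Convert 3430 (decimal) → 3430 = 13×256 + 6×16 + 6 → 0xD66 (hexadecimal)
0xD66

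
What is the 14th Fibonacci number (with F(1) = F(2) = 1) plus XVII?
The 14th Fibonacci number (with F(1) = F(2) = 1): 1, 1, 2, 3, 5, 8, 13, 21, 34, 55, 89, 144, 233, 377 → 377
Convert XVII (Roman numeral) → 10 + 5 + 1 + 1 = 17 (decimal)
Compute 377 + 17 = 394
394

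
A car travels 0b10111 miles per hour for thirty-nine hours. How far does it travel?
Convert 0b10111 (binary) → 16 + 4 + 2 + 1 = 23 (decimal)
Convert thirty-nine (English words) → 39 (decimal)
Compute 23 × 39 = 897
897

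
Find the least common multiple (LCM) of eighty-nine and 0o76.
Convert eighty-nine (English words) → 89 (decimal)
Convert 0o76 (octal) → 7×8 + 6 = 62 (decimal)
Compute lcm(89, 62) = 5518
5518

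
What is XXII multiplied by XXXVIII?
Convert XXII (Roman numeral) → 10 + 10 + 1 + 1 = 22 (decimal)
Convert XXXVIII (Roman numeral) → 10 + 10 + 10 + 5 + 1 + 1 + 1 = 38 (decimal)
Compute 22 × 38 = 836
836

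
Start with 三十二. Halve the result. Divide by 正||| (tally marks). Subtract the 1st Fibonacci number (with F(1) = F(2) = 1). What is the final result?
Convert 三十二 (Chinese numeral) → 3×10 + 2 = 32 (decimal)
Start: 32
32 ÷ 2 = 16
Convert 正||| (tally marks) → 5 + 3 = 8 (decimal)
16 ÷ 8 = 2
Convert the 1st Fibonacci number (with F(1) = F(2) = 1) (Fibonacci index) → 1 (decimal)
2 - 1 = 1
1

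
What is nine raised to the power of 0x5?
Convert nine (English words) → 9 (decimal)
Convert 0x5 (hexadecimal) → 5 (decimal)
Compute 9 ^ 5 = 59049
59049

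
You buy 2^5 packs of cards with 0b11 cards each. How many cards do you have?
Convert 0b11 (binary) → 2 + 1 = 3 (decimal)
Convert 2^5 (power) → 32 (decimal)
Compute 3 × 32 = 96
96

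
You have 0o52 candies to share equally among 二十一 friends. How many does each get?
Convert 0o52 (octal) → 5×8 + 2 = 42 (decimal)
Convert 二十一 (Chinese numeral) → 2×10 + 1 = 21 (decimal)
Compute 42 ÷ 21 = 2
2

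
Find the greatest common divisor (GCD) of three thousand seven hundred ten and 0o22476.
Convert three thousand seven hundred ten (English words) → 3×1000 + 7×100 + 10 = 3710 (decimal)
Convert 0o22476 (octal) → 2×4096 + 2×512 + 4×64 + 7×8 + 6 = 9534 (decimal)
Compute gcd(3710, 9534) = 14
14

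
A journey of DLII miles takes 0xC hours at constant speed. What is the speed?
Convert DLII (Roman numeral) → 500 + 50 + 1 + 1 = 552 (decimal)
Convert 0xC (hexadecimal) → 12 (decimal)
Compute 552 ÷ 12 = 46
46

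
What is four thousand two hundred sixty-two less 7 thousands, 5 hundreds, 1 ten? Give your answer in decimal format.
Convert four thousand two hundred sixty-two (English words) → 4×1000 + 2×100 + 62 = 4262 (decimal)
Convert 7 thousands, 5 hundreds, 1 ten (place-value notation) → 7×1000 + 5×100 + 1×10 = 7510 (decimal)
Compute 4262 - 7510 = -3248
-3248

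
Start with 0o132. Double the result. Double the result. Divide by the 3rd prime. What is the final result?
Convert 0o132 (octal) → 1×64 + 3×8 + 2 = 90 (decimal)
Start: 90
90 × 2 = 180
180 × 2 = 360
Convert the 3rd prime (prime index) → 5 (decimal)
360 ÷ 5 = 72
72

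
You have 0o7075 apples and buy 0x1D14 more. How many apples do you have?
Convert 0o7075 (octal) → 7×512 + 7×8 + 5 = 3645 (decimal)
Convert 0x1D14 (hexadecimal) → 1×4096 + 13×256 + 1×16 + 4 = 7444 (decimal)
Compute 3645 + 7444 = 11089
11089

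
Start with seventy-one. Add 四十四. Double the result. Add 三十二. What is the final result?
Convert seventy-one (English words) → 71 (decimal)
Start: 71
Convert 四十四 (Chinese numeral) → 4×10 + 4 = 44 (decimal)
71 + 44 = 115
115 × 2 = 230
Convert 三十二 (Chinese numeral) → 3×10 + 2 = 32 (decimal)
230 + 32 = 262
262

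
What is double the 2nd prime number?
The 2nd prime number = 3
Compute 3 × 2 = 6
6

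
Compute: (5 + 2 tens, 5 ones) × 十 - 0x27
Convert 2 tens, 5 ones (place-value notation) → 2×10 + 5 = 25 (decimal)
Convert 十 (Chinese numeral) → 1×10 = 10 (decimal)
Convert 0x27 (hexadecimal) → 2×16 + 7 = 39 (decimal)
Expression in decimal: (5 + 25) × 10 - 39
Parentheses first: 5 + 25 = 30
Multiply: 30 × 10 = 300
Subtract: 300 - 39 = 261
261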